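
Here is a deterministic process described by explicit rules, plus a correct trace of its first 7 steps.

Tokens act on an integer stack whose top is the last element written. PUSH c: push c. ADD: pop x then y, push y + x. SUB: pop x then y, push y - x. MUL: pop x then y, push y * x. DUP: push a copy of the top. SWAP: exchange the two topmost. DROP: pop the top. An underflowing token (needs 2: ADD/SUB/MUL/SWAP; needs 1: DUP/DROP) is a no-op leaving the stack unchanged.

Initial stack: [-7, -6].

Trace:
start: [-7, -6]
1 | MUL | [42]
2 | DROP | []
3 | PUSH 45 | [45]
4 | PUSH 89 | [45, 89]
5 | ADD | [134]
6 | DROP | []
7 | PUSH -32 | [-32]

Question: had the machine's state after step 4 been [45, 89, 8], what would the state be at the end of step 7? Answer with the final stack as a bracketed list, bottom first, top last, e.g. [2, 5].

state after step 4 := [45, 89, 8]
5 | ADD | [45, 97]
6 | DROP | [45]
7 | PUSH -32 | [45, -32]

[45, -32]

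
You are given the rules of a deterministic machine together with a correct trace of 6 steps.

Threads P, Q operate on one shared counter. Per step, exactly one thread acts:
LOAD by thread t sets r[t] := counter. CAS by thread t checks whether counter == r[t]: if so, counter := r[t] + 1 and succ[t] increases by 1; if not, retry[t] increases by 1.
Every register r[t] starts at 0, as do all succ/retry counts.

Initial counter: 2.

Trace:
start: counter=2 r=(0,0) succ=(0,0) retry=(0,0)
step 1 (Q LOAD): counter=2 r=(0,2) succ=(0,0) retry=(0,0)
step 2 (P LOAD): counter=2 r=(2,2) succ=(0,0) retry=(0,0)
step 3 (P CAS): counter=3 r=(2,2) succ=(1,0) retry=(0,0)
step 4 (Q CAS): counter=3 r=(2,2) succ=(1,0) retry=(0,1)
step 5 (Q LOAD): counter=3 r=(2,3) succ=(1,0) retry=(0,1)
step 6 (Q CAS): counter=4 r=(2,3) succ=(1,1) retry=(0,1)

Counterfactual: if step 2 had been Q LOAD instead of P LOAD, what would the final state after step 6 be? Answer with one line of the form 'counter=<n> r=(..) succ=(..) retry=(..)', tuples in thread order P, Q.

counter=4 r=(0,3) succ=(0,2) retry=(1,0)

(re-executing from step 2 with the substitution; state before step 2: counter=2 r=(0,2) succ=(0,0) retry=(0,0))
step 2 (Q LOAD): counter=2 r=(0,2) succ=(0,0) retry=(0,0)
step 3 (P CAS): counter=2 r=(0,2) succ=(0,0) retry=(1,0)
step 4 (Q CAS): counter=3 r=(0,2) succ=(0,1) retry=(1,0)
step 5 (Q LOAD): counter=3 r=(0,3) succ=(0,1) retry=(1,0)
step 6 (Q CAS): counter=4 r=(0,3) succ=(0,2) retry=(1,0)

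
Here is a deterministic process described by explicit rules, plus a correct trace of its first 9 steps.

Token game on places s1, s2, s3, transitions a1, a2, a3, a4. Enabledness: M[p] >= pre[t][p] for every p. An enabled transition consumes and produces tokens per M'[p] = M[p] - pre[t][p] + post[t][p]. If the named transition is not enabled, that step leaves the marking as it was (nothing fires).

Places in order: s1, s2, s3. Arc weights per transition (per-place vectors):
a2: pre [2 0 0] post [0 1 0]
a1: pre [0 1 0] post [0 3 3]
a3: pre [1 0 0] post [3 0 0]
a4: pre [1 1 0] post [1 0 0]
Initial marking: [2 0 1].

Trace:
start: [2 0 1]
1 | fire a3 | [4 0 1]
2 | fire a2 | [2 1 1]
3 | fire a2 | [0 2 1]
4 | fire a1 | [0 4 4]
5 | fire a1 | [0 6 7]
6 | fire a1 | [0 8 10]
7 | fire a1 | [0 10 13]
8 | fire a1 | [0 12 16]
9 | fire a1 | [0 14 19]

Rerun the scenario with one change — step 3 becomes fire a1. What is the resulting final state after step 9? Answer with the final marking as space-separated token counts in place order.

2 15 22

(re-executing from step 3 with the substitution; state before step 3: [2 1 1])
3 | fire a1 | [2 3 4]
4 | fire a1 | [2 5 7]
5 | fire a1 | [2 7 10]
6 | fire a1 | [2 9 13]
7 | fire a1 | [2 11 16]
8 | fire a1 | [2 13 19]
9 | fire a1 | [2 15 22]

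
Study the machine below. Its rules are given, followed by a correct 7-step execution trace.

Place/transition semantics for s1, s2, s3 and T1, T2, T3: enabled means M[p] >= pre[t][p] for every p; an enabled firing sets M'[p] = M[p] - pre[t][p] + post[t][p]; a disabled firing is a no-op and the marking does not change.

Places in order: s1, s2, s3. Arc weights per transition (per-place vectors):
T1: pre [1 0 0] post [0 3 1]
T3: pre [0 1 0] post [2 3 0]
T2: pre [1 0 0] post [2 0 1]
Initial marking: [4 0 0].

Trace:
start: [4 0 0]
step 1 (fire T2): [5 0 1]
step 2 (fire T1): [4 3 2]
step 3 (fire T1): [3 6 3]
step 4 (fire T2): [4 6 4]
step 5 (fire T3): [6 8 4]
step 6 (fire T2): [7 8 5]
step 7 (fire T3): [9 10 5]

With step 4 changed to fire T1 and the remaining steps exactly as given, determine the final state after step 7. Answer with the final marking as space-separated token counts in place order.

(re-executing from step 4 with the substitution; state before step 4: [3 6 3])
step 4 (fire T1): [2 9 4]
step 5 (fire T3): [4 11 4]
step 6 (fire T2): [5 11 5]
step 7 (fire T3): [7 13 5]

7 13 5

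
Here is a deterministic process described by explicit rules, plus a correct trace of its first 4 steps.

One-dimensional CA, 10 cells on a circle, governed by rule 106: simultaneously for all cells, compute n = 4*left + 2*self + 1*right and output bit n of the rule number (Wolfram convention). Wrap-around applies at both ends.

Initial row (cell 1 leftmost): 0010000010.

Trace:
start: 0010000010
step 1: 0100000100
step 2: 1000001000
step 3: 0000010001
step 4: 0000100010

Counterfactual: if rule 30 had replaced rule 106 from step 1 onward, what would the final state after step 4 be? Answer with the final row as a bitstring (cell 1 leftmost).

1000001010

(re-executing steps 1..4 under rule 30; state before step 1: 0010000010)
step 1: 0111000111
step 2: 0100101100
step 3: 1111101010
step 4: 1000001010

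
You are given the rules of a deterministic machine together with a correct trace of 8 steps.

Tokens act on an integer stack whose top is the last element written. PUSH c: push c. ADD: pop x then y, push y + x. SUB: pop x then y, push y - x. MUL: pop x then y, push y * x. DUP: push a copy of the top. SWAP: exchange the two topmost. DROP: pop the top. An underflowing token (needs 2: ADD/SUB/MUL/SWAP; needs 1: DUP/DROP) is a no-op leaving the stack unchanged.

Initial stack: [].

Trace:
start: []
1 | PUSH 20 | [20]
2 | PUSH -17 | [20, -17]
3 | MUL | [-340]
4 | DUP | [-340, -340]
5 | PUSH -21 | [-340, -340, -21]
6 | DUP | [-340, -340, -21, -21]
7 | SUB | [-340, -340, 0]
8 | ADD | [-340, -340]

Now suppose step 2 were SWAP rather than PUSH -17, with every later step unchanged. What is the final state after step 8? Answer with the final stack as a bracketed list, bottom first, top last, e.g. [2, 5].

[20, 20]

(re-executing from step 2 with the substitution; state before step 2: [20])
2 | SWAP | [20]
3 | MUL | [20]
4 | DUP | [20, 20]
5 | PUSH -21 | [20, 20, -21]
6 | DUP | [20, 20, -21, -21]
7 | SUB | [20, 20, 0]
8 | ADD | [20, 20]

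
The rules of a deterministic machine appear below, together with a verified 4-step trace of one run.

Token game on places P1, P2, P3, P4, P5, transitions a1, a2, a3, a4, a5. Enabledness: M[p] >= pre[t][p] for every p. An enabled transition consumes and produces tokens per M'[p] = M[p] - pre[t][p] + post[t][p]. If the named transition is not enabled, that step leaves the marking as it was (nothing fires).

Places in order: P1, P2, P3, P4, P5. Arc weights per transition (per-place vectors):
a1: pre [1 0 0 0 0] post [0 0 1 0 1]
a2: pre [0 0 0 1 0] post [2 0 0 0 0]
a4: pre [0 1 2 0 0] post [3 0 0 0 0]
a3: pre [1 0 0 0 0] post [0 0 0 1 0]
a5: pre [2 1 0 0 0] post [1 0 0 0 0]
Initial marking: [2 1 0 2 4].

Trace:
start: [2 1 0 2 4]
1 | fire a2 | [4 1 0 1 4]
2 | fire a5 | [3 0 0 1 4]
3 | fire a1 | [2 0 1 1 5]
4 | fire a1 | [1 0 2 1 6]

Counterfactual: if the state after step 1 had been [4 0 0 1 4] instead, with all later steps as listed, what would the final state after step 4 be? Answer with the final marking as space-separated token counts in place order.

state after step 1 := [4 0 0 1 4]
2 | fire a5 | [4 0 0 1 4]
3 | fire a1 | [3 0 1 1 5]
4 | fire a1 | [2 0 2 1 6]

2 0 2 1 6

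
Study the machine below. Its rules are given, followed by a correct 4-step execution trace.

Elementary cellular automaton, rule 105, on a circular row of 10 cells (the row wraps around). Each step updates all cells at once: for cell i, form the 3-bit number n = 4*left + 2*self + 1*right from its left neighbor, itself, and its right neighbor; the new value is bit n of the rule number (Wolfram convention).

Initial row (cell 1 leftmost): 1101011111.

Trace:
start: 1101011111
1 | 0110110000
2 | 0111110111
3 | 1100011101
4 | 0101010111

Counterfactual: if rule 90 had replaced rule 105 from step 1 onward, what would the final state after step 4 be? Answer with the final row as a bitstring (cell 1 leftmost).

(re-executing steps 1..4 under rule 90; state before step 1: 1101011111)
1 | 0100010000
2 | 1010101000
3 | 0000000101
4 | 1000001000

1000001000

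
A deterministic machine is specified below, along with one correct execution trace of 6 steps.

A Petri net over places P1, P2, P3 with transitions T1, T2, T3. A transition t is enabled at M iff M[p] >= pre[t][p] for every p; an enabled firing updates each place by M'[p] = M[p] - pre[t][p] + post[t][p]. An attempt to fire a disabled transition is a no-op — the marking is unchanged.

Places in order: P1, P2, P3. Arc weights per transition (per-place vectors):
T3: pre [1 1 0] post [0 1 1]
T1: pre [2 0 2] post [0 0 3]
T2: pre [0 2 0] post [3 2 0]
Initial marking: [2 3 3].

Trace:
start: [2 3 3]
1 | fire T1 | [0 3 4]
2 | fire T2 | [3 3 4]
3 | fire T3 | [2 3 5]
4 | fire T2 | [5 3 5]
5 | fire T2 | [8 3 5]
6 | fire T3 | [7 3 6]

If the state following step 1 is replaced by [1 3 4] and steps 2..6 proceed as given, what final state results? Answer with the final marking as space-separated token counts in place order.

state after step 1 := [1 3 4]
2 | fire T2 | [4 3 4]
3 | fire T3 | [3 3 5]
4 | fire T2 | [6 3 5]
5 | fire T2 | [9 3 5]
6 | fire T3 | [8 3 6]

8 3 6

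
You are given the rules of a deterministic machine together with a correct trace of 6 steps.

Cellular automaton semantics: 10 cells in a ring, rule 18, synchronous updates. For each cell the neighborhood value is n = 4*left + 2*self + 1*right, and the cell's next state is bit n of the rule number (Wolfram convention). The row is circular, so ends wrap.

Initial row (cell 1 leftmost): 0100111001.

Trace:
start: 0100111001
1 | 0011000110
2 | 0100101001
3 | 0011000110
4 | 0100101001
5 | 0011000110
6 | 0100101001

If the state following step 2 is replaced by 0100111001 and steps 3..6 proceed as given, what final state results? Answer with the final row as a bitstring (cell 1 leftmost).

state after step 2 := 0100111001
3 | 0011000110
4 | 0100101001
5 | 0011000110
6 | 0100101001

0100101001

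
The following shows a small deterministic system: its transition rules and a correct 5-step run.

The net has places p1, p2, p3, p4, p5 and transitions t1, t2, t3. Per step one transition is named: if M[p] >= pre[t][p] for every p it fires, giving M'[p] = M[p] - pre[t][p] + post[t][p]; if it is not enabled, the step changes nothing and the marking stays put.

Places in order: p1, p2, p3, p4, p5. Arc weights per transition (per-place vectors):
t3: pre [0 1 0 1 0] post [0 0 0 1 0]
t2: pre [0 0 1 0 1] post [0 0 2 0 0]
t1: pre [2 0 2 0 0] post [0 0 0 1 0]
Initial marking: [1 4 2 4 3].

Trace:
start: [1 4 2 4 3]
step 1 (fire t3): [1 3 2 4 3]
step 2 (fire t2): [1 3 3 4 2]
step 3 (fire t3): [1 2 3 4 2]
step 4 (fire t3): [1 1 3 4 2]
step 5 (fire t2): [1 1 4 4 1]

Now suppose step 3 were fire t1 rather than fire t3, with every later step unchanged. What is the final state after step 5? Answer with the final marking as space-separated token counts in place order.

1 2 4 4 1

(re-executing from step 3 with the substitution; state before step 3: [1 3 3 4 2])
step 3 (fire t1): [1 3 3 4 2]
step 4 (fire t3): [1 2 3 4 2]
step 5 (fire t2): [1 2 4 4 1]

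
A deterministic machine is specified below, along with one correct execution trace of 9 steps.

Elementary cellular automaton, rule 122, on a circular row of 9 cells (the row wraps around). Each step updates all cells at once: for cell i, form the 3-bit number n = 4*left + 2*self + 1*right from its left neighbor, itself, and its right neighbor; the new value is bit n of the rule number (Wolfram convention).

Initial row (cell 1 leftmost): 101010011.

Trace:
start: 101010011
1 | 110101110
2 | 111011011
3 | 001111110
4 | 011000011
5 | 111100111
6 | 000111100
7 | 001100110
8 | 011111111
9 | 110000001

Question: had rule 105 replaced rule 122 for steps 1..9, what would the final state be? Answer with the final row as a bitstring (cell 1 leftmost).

(re-executing steps 1..9 under rule 105; state before step 1: 101010011)
1 | 110100010
2 | 111001001
3 | 001000001
4 | 000011100
5 | 111010101
6 | 001101011
7 | 001110111
8 | 001011101
9 | 000110110

000110110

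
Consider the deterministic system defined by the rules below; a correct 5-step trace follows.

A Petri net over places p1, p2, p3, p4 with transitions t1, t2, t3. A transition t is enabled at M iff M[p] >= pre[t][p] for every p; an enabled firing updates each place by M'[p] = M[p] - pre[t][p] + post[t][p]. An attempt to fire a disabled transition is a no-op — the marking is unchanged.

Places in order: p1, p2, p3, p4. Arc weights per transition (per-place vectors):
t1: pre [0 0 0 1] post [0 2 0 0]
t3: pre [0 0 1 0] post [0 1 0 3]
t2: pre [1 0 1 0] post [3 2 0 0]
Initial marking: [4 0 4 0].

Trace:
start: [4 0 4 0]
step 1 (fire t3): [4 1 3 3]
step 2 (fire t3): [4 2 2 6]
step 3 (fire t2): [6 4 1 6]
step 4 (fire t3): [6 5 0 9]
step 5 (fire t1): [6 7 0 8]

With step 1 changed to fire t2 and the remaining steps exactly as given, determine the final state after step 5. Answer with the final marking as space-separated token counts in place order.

(re-executing from step 1 with the substitution; state before step 1: [4 0 4 0])
step 1 (fire t2): [6 2 3 0]
step 2 (fire t3): [6 3 2 3]
step 3 (fire t2): [8 5 1 3]
step 4 (fire t3): [8 6 0 6]
step 5 (fire t1): [8 8 0 5]

8 8 0 5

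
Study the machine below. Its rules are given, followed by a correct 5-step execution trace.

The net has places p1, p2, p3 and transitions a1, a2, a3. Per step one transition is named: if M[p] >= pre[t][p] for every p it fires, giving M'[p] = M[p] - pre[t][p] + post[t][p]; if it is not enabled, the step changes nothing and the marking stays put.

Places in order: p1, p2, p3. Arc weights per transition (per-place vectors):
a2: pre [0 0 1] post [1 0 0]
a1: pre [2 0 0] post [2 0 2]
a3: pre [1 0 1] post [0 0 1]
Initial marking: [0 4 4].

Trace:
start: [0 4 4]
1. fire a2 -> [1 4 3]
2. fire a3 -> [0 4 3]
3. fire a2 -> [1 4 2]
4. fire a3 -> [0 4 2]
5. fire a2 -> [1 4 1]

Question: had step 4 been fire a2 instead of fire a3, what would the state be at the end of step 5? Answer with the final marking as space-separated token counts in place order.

(re-executing from step 4 with the substitution; state before step 4: [1 4 2])
4. fire a2 -> [2 4 1]
5. fire a2 -> [3 4 0]

3 4 0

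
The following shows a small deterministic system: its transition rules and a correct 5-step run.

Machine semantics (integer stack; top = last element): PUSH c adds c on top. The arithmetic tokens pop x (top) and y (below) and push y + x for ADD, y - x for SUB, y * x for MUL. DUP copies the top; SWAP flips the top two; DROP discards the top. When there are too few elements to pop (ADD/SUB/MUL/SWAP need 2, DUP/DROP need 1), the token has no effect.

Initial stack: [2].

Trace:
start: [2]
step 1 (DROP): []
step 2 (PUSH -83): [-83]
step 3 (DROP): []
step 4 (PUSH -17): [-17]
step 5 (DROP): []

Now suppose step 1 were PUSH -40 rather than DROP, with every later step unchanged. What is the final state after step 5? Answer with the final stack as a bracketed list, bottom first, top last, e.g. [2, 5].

(re-executing from step 1 with the substitution; state before step 1: [2])
step 1 (PUSH -40): [2, -40]
step 2 (PUSH -83): [2, -40, -83]
step 3 (DROP): [2, -40]
step 4 (PUSH -17): [2, -40, -17]
step 5 (DROP): [2, -40]

[2, -40]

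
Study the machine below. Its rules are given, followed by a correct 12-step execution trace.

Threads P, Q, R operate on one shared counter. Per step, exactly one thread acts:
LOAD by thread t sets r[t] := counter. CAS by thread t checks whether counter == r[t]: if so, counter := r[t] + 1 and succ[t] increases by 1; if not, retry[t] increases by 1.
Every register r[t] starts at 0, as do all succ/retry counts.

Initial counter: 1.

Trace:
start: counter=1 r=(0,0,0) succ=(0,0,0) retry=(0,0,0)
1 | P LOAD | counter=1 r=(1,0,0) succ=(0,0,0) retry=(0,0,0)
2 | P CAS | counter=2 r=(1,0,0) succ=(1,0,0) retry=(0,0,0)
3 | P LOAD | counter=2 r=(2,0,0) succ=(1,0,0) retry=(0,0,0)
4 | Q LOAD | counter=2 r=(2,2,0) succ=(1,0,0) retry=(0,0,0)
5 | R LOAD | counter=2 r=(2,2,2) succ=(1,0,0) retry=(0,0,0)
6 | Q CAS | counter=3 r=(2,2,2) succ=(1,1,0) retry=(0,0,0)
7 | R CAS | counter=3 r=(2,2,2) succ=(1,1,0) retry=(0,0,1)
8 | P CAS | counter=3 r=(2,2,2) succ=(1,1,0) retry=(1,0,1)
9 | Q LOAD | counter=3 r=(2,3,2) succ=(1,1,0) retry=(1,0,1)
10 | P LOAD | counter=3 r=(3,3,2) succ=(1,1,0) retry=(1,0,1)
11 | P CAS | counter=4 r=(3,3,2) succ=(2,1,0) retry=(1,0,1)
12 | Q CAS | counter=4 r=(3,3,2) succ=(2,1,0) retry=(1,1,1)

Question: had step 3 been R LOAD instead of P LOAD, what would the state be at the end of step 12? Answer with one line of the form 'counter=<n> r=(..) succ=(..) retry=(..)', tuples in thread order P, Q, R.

(re-executing from step 3 with the substitution; state before step 3: counter=2 r=(1,0,0) succ=(1,0,0) retry=(0,0,0))
3 | R LOAD | counter=2 r=(1,0,2) succ=(1,0,0) retry=(0,0,0)
4 | Q LOAD | counter=2 r=(1,2,2) succ=(1,0,0) retry=(0,0,0)
5 | R LOAD | counter=2 r=(1,2,2) succ=(1,0,0) retry=(0,0,0)
6 | Q CAS | counter=3 r=(1,2,2) succ=(1,1,0) retry=(0,0,0)
7 | R CAS | counter=3 r=(1,2,2) succ=(1,1,0) retry=(0,0,1)
8 | P CAS | counter=3 r=(1,2,2) succ=(1,1,0) retry=(1,0,1)
9 | Q LOAD | counter=3 r=(1,3,2) succ=(1,1,0) retry=(1,0,1)
10 | P LOAD | counter=3 r=(3,3,2) succ=(1,1,0) retry=(1,0,1)
11 | P CAS | counter=4 r=(3,3,2) succ=(2,1,0) retry=(1,0,1)
12 | Q CAS | counter=4 r=(3,3,2) succ=(2,1,0) retry=(1,1,1)

counter=4 r=(3,3,2) succ=(2,1,0) retry=(1,1,1)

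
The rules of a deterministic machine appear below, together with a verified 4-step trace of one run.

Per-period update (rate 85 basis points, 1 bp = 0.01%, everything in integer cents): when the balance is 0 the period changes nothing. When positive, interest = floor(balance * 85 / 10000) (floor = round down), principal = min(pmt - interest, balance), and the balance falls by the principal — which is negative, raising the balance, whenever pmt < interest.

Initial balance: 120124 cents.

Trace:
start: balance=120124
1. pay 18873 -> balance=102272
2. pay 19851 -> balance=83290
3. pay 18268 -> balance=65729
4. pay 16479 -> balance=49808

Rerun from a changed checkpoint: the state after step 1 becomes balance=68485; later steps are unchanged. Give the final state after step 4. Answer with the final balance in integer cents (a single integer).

15153

state after step 1 := balance=68485
2. pay 19851 -> balance=49216
3. pay 18268 -> balance=31366
4. pay 16479 -> balance=15153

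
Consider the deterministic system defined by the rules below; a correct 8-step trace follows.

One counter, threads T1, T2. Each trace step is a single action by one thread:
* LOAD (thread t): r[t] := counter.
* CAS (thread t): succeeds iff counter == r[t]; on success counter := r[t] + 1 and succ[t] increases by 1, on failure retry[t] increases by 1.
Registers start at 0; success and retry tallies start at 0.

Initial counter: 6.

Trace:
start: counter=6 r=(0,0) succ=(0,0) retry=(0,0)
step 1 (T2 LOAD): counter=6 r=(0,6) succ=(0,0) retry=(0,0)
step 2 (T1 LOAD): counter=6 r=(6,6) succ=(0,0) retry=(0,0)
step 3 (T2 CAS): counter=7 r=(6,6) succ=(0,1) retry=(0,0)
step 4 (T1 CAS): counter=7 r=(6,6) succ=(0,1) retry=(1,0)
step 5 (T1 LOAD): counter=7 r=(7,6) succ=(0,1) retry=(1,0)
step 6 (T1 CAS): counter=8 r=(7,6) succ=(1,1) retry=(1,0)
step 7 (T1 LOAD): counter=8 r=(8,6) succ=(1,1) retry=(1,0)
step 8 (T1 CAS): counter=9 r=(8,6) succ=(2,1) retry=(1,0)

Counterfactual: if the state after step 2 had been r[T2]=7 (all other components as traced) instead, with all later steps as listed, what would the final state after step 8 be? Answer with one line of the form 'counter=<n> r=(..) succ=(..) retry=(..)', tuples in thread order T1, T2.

counter=9 r=(8,7) succ=(3,0) retry=(0,1)

state after step 2 := counter=6 r=(6,7) succ=(0,0) retry=(0,0)
step 3 (T2 CAS): counter=6 r=(6,7) succ=(0,0) retry=(0,1)
step 4 (T1 CAS): counter=7 r=(6,7) succ=(1,0) retry=(0,1)
step 5 (T1 LOAD): counter=7 r=(7,7) succ=(1,0) retry=(0,1)
step 6 (T1 CAS): counter=8 r=(7,7) succ=(2,0) retry=(0,1)
step 7 (T1 LOAD): counter=8 r=(8,7) succ=(2,0) retry=(0,1)
step 8 (T1 CAS): counter=9 r=(8,7) succ=(3,0) retry=(0,1)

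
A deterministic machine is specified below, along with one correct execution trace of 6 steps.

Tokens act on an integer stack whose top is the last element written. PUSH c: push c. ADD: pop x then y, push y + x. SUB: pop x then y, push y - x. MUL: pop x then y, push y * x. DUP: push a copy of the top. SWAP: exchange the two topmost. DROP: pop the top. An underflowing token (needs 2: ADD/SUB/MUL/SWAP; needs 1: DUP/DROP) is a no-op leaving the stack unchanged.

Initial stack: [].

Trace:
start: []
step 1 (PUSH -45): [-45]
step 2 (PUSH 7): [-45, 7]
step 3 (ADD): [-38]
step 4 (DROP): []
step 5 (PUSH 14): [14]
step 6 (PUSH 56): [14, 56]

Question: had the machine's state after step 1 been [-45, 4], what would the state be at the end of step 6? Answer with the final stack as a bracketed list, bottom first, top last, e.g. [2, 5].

[-45, 14, 56]

state after step 1 := [-45, 4]
step 2 (PUSH 7): [-45, 4, 7]
step 3 (ADD): [-45, 11]
step 4 (DROP): [-45]
step 5 (PUSH 14): [-45, 14]
step 6 (PUSH 56): [-45, 14, 56]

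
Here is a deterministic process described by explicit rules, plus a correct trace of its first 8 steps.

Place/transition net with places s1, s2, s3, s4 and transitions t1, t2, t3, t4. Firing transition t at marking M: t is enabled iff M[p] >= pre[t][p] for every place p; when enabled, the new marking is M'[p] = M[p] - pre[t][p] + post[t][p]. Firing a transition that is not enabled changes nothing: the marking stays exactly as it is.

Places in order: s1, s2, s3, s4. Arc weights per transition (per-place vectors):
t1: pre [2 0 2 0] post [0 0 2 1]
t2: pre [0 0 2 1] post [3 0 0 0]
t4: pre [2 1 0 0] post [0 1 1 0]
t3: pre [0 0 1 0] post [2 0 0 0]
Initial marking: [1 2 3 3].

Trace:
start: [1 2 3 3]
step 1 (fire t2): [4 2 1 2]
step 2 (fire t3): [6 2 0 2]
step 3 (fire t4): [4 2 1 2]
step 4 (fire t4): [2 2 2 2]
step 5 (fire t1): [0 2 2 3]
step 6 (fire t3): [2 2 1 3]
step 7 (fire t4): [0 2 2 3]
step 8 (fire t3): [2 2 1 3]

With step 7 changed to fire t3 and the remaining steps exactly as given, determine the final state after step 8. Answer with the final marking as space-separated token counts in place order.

(re-executing from step 7 with the substitution; state before step 7: [2 2 1 3])
step 7 (fire t3): [4 2 0 3]
step 8 (fire t3): [4 2 0 3]

4 2 0 3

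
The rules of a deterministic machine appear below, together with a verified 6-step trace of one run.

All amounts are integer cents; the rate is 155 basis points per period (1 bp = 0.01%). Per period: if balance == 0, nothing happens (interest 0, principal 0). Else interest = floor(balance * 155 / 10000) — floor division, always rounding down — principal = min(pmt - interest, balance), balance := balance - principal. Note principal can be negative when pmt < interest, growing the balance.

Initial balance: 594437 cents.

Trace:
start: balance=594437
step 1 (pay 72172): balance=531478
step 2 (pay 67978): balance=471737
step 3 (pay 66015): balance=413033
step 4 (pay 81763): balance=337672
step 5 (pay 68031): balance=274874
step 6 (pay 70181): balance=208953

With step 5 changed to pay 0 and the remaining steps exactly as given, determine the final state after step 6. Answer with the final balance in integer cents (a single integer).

(re-executing from step 5 with the substitution; state before step 5: balance=337672)
step 5 (pay 0): balance=342905
step 6 (pay 70181): balance=278039

278039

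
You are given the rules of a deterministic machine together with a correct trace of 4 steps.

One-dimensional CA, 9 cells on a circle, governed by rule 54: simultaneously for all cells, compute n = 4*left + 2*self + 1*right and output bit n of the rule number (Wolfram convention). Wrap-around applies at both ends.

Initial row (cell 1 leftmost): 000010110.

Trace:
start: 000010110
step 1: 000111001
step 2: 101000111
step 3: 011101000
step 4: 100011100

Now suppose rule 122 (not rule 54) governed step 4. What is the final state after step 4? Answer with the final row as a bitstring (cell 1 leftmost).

110110100

(re-executing step 4 under rule 122; state before step 4: 011101000)
step 4: 110110100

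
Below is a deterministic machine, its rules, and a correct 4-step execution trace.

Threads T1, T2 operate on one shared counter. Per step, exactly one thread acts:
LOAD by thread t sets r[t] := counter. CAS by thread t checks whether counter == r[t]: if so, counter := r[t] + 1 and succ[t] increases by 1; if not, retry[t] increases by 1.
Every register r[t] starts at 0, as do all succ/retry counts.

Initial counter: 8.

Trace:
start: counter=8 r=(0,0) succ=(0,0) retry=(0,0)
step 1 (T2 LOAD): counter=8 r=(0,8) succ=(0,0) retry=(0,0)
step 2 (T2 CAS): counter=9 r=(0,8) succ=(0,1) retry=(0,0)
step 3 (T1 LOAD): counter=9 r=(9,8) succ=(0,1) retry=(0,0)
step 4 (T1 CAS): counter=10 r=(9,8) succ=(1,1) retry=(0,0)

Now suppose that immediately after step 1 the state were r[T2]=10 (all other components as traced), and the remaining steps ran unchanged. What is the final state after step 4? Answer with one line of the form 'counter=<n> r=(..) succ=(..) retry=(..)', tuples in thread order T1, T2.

counter=9 r=(8,10) succ=(1,0) retry=(0,1)

state after step 1 := counter=8 r=(0,10) succ=(0,0) retry=(0,0)
step 2 (T2 CAS): counter=8 r=(0,10) succ=(0,0) retry=(0,1)
step 3 (T1 LOAD): counter=8 r=(8,10) succ=(0,0) retry=(0,1)
step 4 (T1 CAS): counter=9 r=(8,10) succ=(1,0) retry=(0,1)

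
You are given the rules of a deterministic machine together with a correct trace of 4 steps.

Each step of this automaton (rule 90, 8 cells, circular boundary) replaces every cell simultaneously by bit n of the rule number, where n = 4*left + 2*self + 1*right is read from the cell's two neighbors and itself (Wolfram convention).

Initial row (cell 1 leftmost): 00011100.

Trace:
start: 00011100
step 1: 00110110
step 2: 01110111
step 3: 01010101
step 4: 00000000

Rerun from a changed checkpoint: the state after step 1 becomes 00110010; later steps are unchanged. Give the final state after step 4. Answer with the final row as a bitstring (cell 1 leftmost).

state after step 1 := 00110010
step 2: 01111101
step 3: 01000100
step 4: 10101010

10101010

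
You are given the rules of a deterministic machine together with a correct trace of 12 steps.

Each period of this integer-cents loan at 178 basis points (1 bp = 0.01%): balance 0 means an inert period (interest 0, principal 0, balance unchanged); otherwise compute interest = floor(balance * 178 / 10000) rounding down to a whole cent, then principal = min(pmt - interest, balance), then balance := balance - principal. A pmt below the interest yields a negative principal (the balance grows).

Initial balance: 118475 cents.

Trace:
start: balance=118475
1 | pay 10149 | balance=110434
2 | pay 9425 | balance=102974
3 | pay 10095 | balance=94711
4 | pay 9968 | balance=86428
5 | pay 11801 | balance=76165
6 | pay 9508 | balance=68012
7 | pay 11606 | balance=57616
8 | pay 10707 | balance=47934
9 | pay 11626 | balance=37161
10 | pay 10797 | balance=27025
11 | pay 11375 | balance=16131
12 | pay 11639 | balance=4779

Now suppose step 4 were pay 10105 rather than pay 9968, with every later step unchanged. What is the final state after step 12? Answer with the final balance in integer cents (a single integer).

4621

(re-executing from step 4 with the substitution; state before step 4: balance=94711)
4 | pay 10105 | balance=86291
5 | pay 11801 | balance=76025
6 | pay 9508 | balance=67870
7 | pay 11606 | balance=57472
8 | pay 10707 | balance=47788
9 | pay 11626 | balance=37012
10 | pay 10797 | balance=26873
11 | pay 11375 | balance=15976
12 | pay 11639 | balance=4621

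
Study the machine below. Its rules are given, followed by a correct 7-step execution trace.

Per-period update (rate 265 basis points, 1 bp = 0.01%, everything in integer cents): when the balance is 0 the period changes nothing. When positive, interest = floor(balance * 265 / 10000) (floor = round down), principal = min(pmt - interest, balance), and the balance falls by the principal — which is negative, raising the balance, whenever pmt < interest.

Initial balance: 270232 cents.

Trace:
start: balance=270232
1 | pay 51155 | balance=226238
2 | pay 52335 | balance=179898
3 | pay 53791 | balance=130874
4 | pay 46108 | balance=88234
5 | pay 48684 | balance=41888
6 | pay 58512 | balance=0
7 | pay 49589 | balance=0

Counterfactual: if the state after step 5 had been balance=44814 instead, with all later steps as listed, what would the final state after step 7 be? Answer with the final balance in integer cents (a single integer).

0

state after step 5 := balance=44814
6 | pay 58512 | balance=0
7 | pay 49589 | balance=0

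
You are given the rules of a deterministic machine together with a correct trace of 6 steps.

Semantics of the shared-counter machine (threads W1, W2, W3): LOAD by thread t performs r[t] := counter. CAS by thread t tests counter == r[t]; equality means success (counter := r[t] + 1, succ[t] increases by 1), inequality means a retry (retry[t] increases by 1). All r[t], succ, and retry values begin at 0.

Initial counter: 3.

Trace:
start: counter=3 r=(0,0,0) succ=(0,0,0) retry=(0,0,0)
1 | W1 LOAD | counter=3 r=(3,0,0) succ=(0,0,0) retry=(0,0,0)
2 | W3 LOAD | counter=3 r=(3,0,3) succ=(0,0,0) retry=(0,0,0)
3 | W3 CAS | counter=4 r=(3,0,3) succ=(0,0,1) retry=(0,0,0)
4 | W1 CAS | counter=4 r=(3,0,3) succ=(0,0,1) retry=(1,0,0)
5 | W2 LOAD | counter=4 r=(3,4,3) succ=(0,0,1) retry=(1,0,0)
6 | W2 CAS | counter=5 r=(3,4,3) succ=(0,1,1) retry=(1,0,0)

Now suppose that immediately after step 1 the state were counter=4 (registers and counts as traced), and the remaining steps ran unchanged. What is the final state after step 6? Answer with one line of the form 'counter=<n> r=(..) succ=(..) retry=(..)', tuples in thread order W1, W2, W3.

state after step 1 := counter=4 r=(3,0,0) succ=(0,0,0) retry=(0,0,0)
2 | W3 LOAD | counter=4 r=(3,0,4) succ=(0,0,0) retry=(0,0,0)
3 | W3 CAS | counter=5 r=(3,0,4) succ=(0,0,1) retry=(0,0,0)
4 | W1 CAS | counter=5 r=(3,0,4) succ=(0,0,1) retry=(1,0,0)
5 | W2 LOAD | counter=5 r=(3,5,4) succ=(0,0,1) retry=(1,0,0)
6 | W2 CAS | counter=6 r=(3,5,4) succ=(0,1,1) retry=(1,0,0)

counter=6 r=(3,5,4) succ=(0,1,1) retry=(1,0,0)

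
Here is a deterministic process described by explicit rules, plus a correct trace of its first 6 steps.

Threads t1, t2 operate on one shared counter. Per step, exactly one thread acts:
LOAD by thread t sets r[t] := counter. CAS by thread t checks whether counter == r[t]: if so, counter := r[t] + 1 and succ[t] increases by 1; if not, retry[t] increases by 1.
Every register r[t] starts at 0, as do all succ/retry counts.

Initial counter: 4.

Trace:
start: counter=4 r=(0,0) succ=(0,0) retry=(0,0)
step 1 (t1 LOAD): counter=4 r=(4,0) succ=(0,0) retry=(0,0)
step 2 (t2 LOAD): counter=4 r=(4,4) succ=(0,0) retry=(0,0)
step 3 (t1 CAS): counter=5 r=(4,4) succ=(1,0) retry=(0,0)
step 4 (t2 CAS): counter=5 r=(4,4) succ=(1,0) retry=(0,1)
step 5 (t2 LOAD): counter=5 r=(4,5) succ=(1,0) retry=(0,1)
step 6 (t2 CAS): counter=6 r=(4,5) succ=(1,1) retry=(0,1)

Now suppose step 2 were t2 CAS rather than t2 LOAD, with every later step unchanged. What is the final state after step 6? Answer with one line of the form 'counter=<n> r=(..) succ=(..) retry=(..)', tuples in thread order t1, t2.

(re-executing from step 2 with the substitution; state before step 2: counter=4 r=(4,0) succ=(0,0) retry=(0,0))
step 2 (t2 CAS): counter=4 r=(4,0) succ=(0,0) retry=(0,1)
step 3 (t1 CAS): counter=5 r=(4,0) succ=(1,0) retry=(0,1)
step 4 (t2 CAS): counter=5 r=(4,0) succ=(1,0) retry=(0,2)
step 5 (t2 LOAD): counter=5 r=(4,5) succ=(1,0) retry=(0,2)
step 6 (t2 CAS): counter=6 r=(4,5) succ=(1,1) retry=(0,2)

counter=6 r=(4,5) succ=(1,1) retry=(0,2)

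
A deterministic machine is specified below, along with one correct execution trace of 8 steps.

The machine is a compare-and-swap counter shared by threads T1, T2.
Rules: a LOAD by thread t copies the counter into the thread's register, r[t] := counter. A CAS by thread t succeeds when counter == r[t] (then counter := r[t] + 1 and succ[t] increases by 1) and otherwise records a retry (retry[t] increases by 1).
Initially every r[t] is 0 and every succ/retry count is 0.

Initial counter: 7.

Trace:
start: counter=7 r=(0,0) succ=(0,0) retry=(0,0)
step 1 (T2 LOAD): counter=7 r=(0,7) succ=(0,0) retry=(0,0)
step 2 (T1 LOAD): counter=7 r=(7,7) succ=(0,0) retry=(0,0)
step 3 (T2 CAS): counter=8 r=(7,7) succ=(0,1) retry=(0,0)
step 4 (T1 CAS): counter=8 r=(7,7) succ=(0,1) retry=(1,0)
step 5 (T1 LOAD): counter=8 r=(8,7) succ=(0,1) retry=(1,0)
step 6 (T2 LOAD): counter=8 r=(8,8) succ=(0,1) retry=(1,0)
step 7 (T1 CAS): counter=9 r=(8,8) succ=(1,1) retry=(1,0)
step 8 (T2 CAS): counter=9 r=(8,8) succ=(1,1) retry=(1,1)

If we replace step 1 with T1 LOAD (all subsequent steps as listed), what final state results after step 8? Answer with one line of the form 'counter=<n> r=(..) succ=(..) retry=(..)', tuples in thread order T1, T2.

(re-executing from step 1 with the substitution; state before step 1: counter=7 r=(0,0) succ=(0,0) retry=(0,0))
step 1 (T1 LOAD): counter=7 r=(7,0) succ=(0,0) retry=(0,0)
step 2 (T1 LOAD): counter=7 r=(7,0) succ=(0,0) retry=(0,0)
step 3 (T2 CAS): counter=7 r=(7,0) succ=(0,0) retry=(0,1)
step 4 (T1 CAS): counter=8 r=(7,0) succ=(1,0) retry=(0,1)
step 5 (T1 LOAD): counter=8 r=(8,0) succ=(1,0) retry=(0,1)
step 6 (T2 LOAD): counter=8 r=(8,8) succ=(1,0) retry=(0,1)
step 7 (T1 CAS): counter=9 r=(8,8) succ=(2,0) retry=(0,1)
step 8 (T2 CAS): counter=9 r=(8,8) succ=(2,0) retry=(0,2)

counter=9 r=(8,8) succ=(2,0) retry=(0,2)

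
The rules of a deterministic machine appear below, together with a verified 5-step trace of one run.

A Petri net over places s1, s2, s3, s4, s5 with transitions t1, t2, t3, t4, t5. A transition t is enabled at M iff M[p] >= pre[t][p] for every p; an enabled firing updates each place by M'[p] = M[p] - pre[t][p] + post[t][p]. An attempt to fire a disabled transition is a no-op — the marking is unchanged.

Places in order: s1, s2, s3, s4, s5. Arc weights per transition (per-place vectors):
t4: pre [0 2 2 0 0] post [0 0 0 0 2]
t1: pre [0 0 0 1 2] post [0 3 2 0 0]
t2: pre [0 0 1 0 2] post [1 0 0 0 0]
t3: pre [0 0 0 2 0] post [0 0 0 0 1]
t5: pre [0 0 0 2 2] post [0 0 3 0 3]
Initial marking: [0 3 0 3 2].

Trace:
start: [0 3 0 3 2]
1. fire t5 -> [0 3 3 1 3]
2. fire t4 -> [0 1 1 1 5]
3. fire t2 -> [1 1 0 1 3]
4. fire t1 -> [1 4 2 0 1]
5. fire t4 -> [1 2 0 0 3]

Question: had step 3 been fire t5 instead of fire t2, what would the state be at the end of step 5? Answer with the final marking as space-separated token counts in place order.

0 2 1 0 5

(re-executing from step 3 with the substitution; state before step 3: [0 1 1 1 5])
3. fire t5 -> [0 1 1 1 5]
4. fire t1 -> [0 4 3 0 3]
5. fire t4 -> [0 2 1 0 5]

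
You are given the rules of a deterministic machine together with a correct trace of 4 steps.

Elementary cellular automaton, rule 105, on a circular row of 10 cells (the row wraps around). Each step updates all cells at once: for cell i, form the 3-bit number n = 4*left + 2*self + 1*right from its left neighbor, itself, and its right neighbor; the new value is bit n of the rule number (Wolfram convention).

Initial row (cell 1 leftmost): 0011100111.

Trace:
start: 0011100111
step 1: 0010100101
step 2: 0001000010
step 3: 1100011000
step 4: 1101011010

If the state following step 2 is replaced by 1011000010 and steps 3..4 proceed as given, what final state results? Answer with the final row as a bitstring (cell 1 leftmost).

state after step 2 := 1011000010
step 3: 0111011001
step 4: 1101111000

1101111000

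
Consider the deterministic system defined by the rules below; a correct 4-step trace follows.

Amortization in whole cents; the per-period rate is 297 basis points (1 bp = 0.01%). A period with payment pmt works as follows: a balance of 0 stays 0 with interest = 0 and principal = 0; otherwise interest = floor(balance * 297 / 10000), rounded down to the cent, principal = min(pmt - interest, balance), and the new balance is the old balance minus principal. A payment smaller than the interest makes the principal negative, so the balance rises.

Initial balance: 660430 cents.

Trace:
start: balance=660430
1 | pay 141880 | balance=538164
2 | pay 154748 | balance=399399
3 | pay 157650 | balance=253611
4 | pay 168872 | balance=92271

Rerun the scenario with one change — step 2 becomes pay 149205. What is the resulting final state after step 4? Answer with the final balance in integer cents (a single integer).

(re-executing from step 2 with the substitution; state before step 2: balance=538164)
2 | pay 149205 | balance=404942
3 | pay 157650 | balance=259318
4 | pay 168872 | balance=98147

98147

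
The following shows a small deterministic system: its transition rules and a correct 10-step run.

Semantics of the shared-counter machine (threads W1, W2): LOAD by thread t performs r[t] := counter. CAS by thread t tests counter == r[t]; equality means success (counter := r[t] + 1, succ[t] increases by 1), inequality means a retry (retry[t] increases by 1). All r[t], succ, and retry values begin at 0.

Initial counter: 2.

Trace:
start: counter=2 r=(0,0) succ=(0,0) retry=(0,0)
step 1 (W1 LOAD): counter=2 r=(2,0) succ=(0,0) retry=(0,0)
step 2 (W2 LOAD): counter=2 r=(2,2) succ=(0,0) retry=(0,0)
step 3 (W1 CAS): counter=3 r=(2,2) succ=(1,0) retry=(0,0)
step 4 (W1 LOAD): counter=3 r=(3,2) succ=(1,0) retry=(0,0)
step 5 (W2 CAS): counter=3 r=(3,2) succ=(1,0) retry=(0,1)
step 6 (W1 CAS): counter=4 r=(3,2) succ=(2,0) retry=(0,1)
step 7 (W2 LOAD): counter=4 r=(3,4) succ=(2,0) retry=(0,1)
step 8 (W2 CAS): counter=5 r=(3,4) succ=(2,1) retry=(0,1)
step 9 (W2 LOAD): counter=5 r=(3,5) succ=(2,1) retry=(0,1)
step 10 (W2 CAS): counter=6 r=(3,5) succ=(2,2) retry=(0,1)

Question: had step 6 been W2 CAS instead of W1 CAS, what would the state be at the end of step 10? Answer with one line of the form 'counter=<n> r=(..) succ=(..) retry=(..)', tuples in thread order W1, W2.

counter=5 r=(3,4) succ=(1,2) retry=(0,2)

(re-executing from step 6 with the substitution; state before step 6: counter=3 r=(3,2) succ=(1,0) retry=(0,1))
step 6 (W2 CAS): counter=3 r=(3,2) succ=(1,0) retry=(0,2)
step 7 (W2 LOAD): counter=3 r=(3,3) succ=(1,0) retry=(0,2)
step 8 (W2 CAS): counter=4 r=(3,3) succ=(1,1) retry=(0,2)
step 9 (W2 LOAD): counter=4 r=(3,4) succ=(1,1) retry=(0,2)
step 10 (W2 CAS): counter=5 r=(3,4) succ=(1,2) retry=(0,2)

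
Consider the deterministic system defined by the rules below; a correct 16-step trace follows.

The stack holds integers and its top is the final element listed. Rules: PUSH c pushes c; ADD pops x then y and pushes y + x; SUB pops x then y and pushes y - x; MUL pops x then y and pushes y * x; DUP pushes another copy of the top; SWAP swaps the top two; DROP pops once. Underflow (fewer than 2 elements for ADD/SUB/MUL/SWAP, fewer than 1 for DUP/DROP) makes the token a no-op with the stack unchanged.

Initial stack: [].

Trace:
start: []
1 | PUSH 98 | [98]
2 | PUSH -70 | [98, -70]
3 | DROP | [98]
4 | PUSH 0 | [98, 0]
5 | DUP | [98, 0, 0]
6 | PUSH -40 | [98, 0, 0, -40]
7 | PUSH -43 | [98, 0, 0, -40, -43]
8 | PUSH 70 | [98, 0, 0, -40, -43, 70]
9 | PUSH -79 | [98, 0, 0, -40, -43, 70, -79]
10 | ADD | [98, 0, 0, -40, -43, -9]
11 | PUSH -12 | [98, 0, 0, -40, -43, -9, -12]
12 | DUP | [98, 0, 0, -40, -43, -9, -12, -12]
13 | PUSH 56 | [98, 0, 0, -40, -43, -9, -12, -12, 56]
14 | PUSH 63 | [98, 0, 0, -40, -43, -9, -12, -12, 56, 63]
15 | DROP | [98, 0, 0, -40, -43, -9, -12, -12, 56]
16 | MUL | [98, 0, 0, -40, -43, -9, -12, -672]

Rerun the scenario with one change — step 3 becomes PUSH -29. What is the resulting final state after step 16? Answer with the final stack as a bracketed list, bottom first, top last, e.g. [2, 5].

[98, -70, -29, 0, 0, -40, -43, -9, -12, -672]

(re-executing from step 3 with the substitution; state before step 3: [98, -70])
3 | PUSH -29 | [98, -70, -29]
4 | PUSH 0 | [98, -70, -29, 0]
5 | DUP | [98, -70, -29, 0, 0]
6 | PUSH -40 | [98, -70, -29, 0, 0, -40]
7 | PUSH -43 | [98, -70, -29, 0, 0, -40, -43]
8 | PUSH 70 | [98, -70, -29, 0, 0, -40, -43, 70]
9 | PUSH -79 | [98, -70, -29, 0, 0, -40, -43, 70, -79]
10 | ADD | [98, -70, -29, 0, 0, -40, -43, -9]
11 | PUSH -12 | [98, -70, -29, 0, 0, -40, -43, -9, -12]
12 | DUP | [98, -70, -29, 0, 0, -40, -43, -9, -12, -12]
13 | PUSH 56 | [98, -70, -29, 0, 0, -40, -43, -9, -12, -12, 56]
14 | PUSH 63 | [98, -70, -29, 0, 0, -40, -43, -9, -12, -12, 56, 63]
15 | DROP | [98, -70, -29, 0, 0, -40, -43, -9, -12, -12, 56]
16 | MUL | [98, -70, -29, 0, 0, -40, -43, -9, -12, -672]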